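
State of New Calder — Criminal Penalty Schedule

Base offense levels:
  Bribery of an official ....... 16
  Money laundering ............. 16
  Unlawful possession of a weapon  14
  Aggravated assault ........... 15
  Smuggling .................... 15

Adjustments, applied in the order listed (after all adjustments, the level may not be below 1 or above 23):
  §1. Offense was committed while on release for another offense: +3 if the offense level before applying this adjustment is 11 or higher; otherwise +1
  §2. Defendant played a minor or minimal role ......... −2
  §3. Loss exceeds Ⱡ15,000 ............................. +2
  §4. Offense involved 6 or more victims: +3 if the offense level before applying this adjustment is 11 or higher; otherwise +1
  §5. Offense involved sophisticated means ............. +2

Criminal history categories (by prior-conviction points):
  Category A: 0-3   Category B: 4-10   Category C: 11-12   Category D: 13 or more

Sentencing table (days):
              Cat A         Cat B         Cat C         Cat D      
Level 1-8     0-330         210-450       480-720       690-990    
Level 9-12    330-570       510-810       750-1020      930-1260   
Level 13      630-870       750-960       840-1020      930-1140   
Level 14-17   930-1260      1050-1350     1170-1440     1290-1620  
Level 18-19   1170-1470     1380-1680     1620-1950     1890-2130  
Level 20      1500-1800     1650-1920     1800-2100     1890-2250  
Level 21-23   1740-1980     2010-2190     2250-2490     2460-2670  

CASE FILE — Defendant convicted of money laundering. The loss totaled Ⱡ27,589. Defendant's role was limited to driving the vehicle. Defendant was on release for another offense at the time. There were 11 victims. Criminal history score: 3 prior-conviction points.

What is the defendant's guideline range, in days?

1740-1980 days

Base offense level for money laundering: 16.
§1 applies (level before this adjustment is 16 ≥ 11, so +3): 16 + 3 = 19.
§2 applies: 19 − 2 = 17.
§3 applies: 17 + 2 = 19.
§4 applies (level before this adjustment is 19 ≥ 11, so +3): 19 + 3 = 22.
§5 does not apply.
Final offense level: 22.
Criminal history: 3 prior points → Category A (0-3).
Level 22 falls in the 21-23 band.
Grid: Level 21-23 × Category A = 1740-1980 days.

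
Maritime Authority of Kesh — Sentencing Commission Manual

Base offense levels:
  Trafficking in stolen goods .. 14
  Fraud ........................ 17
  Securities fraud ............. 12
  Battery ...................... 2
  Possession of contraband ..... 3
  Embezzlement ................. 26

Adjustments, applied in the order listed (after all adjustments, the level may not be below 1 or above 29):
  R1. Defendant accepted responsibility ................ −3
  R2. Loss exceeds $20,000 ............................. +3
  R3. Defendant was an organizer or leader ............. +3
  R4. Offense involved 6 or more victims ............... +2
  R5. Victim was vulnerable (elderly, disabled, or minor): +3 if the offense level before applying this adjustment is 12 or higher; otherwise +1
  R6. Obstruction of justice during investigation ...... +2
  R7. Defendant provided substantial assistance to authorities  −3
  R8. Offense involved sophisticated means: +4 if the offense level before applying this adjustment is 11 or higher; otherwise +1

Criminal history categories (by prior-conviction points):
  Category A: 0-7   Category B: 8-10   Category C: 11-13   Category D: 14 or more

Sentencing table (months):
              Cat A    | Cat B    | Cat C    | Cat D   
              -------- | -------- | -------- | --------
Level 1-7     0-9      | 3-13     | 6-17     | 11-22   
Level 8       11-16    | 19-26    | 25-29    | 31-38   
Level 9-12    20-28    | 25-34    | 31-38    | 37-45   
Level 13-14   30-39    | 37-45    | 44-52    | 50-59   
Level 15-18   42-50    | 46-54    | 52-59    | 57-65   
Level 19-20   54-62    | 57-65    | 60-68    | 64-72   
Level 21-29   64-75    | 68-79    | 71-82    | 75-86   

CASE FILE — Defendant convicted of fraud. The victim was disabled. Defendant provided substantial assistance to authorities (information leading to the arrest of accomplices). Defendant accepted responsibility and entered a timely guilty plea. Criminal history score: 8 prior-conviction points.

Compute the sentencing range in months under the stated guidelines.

Base offense level for fraud: 17.
R1 applies: 17 − 3 = 14.
R4 does not apply.
R5 applies (level before this adjustment is 14 ≥ 12, so +3): 14 + 3 = 17.
R7 applies: 17 − 3 = 14.
Final offense level: 14.
Criminal history: 8 prior points → Category B (8-10).
Level 14 falls in the 13-14 band.
Grid: Level 13-14 × Category B = 37-45 months.

37-45 months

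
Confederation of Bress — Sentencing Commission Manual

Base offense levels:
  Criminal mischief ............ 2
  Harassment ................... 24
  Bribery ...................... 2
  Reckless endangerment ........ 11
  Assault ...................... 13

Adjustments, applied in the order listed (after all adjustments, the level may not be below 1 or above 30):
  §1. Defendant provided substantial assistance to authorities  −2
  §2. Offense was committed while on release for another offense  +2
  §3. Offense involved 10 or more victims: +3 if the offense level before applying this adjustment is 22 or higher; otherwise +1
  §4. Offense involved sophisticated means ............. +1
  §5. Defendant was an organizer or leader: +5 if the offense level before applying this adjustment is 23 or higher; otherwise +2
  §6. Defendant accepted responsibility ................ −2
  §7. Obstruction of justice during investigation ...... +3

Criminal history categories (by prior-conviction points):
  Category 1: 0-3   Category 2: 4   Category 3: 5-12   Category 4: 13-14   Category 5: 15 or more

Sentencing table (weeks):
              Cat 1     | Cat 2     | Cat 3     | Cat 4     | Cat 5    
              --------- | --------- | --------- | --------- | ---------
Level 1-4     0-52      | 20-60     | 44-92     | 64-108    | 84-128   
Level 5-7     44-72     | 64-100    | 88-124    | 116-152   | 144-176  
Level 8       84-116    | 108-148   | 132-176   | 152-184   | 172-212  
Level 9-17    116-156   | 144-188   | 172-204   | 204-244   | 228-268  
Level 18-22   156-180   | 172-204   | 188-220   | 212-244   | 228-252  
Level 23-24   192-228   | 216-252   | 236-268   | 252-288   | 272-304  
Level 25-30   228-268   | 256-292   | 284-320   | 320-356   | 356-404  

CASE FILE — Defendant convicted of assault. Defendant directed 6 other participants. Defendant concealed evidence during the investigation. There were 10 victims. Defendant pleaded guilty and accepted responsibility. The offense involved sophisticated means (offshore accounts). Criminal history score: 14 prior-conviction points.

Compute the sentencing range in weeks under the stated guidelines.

212-244 weeks

Base offense level for assault: 13.
§1 does not apply.
§2 does not apply.
§3 applies (level before this adjustment is 13 < 22, so +1): 13 + 1 = 14.
§4 applies: 14 + 1 = 15.
§5 applies (level before this adjustment is 15 < 23, so +2): 15 + 2 = 17.
§6 applies: 17 − 2 = 15.
§7 applies: 15 + 3 = 18.
Final offense level: 18.
Criminal history: 14 prior points → Category 4 (13-14).
Level 18 falls in the 18-22 band.
Grid: Level 18-22 × Category 4 = 212-244 weeks.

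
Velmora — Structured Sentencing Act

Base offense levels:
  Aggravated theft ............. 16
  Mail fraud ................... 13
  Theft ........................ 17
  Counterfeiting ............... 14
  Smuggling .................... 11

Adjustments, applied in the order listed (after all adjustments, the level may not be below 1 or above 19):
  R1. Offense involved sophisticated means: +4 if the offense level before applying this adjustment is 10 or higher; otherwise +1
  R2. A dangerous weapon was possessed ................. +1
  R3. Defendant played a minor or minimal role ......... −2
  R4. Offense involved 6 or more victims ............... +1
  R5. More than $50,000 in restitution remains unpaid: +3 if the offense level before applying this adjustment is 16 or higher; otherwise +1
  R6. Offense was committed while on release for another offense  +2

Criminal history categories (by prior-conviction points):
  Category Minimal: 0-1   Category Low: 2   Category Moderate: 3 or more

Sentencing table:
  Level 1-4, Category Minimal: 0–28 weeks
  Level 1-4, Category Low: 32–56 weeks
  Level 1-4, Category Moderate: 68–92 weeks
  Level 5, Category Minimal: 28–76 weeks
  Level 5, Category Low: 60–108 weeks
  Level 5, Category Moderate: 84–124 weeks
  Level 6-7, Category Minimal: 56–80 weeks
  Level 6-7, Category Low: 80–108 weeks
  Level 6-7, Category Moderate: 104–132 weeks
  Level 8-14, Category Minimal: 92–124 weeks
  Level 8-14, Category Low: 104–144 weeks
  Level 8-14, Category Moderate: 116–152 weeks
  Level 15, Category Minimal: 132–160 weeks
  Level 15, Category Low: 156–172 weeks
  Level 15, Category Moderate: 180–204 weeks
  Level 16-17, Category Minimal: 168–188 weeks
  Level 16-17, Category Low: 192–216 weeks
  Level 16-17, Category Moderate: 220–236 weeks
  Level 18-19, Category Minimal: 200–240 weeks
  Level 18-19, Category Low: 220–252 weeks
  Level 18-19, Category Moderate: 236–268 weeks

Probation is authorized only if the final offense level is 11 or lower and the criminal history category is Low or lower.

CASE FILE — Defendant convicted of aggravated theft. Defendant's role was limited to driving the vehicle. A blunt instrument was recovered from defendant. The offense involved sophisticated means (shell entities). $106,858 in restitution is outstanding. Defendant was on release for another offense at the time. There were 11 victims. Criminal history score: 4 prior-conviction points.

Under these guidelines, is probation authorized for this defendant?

No

Base offense level for aggravated theft: 16.
R1 applies (level before this adjustment is 16 ≥ 10, so +4): 16 + 4 = 20.
R2 applies: 20 + 1 = 21.
R3 applies: 21 − 2 = 19.
R4 applies: 19 + 1 = 20.
R5 applies (level before this adjustment is 20 ≥ 16, so +3): 20 + 3 = 23.
R6 applies: 23 + 2 = 25.
Level 25 exceeds the maximum of 19; capped at 19.
Final offense level: 19.
Criminal history: 4 prior points → Category Moderate (3+).
Level 19 falls in the 18-19 band.
Grid: Level 18-19 × Category Moderate = 236-268 weeks.
Probation check: level 19 > 11 and category Moderate > Low → not eligible.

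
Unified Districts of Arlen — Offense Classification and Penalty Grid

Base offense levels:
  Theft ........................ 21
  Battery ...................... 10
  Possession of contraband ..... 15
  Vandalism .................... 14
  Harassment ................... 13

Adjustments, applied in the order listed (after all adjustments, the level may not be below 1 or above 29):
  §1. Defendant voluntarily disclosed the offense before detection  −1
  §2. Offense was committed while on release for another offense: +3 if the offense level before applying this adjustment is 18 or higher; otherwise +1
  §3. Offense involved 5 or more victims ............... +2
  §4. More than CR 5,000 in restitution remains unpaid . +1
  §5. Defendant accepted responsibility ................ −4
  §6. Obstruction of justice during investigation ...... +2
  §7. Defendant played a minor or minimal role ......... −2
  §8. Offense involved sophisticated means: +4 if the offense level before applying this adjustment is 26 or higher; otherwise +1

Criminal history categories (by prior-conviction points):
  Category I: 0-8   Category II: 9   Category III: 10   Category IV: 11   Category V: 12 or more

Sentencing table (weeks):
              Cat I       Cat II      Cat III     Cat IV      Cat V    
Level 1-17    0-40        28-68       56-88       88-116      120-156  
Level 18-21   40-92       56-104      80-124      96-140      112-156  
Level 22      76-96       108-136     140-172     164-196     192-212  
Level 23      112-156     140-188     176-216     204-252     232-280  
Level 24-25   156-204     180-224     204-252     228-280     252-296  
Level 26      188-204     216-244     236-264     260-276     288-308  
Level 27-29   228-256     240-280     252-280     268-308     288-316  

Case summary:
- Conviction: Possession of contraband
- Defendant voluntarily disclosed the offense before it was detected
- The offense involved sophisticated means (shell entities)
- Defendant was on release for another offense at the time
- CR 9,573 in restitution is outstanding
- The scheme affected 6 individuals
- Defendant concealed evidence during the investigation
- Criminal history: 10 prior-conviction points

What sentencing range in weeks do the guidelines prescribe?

Base offense level for possession of contraband: 15.
§1 applies: 15 − 1 = 14.
§2 applies (level before this adjustment is 14 < 18, so +1): 14 + 1 = 15.
§3 applies: 15 + 2 = 17.
§4 applies: 17 + 1 = 18.
§6 applies: 18 + 2 = 20.
§7 does not apply.
§8 applies (level before this adjustment is 20 < 26, so +1): 20 + 1 = 21.
Final offense level: 21.
Criminal history: 10 prior points → Category III (10).
Level 21 falls in the 18-21 band.
Grid: Level 18-21 × Category III = 80-124 weeks.

80-124 weeks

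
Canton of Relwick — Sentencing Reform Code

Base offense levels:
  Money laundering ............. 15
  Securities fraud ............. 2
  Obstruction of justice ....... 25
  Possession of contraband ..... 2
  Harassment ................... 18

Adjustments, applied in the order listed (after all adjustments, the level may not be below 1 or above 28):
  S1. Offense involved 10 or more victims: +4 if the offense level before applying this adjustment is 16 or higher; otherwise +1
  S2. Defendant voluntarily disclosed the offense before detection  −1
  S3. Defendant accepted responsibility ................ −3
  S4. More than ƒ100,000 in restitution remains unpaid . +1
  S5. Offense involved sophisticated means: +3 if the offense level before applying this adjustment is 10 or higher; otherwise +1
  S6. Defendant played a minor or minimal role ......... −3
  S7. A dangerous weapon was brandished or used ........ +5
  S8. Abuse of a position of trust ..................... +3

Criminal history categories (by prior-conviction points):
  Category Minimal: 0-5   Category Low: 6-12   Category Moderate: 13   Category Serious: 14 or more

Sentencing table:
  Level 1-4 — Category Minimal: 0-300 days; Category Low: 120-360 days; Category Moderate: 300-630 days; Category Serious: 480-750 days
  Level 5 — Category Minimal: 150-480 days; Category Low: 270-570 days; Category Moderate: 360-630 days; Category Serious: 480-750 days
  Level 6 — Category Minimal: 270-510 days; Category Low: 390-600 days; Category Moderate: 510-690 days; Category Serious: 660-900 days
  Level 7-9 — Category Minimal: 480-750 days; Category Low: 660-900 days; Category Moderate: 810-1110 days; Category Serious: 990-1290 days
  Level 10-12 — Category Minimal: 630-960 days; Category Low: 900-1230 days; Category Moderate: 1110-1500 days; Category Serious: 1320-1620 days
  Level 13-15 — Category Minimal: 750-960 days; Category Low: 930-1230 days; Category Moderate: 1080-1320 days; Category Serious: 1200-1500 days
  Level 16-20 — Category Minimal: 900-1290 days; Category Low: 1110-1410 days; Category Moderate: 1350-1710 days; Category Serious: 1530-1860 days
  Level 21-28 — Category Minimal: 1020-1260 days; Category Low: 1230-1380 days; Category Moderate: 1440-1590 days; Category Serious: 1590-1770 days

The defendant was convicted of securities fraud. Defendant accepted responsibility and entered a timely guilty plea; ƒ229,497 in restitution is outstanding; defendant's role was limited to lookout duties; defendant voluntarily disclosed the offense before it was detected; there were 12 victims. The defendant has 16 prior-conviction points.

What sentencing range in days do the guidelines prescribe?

Base offense level for securities fraud: 2.
S1 applies (level before this adjustment is 2 < 16, so +1): 2 + 1 = 3.
S2 applies: 3 − 1 = 2.
S3 applies: 2 − 3 = -1.
S4 applies: -1 + 1 = 0.
S6 applies: 0 − 3 = -3.
S7 does not apply.
S8 does not apply.
Level -3 is below the minimum of 1; floored at 1.
Final offense level: 1.
Criminal history: 16 prior points → Category Serious (14+).
Level 1 falls in the 1-4 band.
Grid: Level 1-4 × Category Serious = 480-750 days.

480-750 days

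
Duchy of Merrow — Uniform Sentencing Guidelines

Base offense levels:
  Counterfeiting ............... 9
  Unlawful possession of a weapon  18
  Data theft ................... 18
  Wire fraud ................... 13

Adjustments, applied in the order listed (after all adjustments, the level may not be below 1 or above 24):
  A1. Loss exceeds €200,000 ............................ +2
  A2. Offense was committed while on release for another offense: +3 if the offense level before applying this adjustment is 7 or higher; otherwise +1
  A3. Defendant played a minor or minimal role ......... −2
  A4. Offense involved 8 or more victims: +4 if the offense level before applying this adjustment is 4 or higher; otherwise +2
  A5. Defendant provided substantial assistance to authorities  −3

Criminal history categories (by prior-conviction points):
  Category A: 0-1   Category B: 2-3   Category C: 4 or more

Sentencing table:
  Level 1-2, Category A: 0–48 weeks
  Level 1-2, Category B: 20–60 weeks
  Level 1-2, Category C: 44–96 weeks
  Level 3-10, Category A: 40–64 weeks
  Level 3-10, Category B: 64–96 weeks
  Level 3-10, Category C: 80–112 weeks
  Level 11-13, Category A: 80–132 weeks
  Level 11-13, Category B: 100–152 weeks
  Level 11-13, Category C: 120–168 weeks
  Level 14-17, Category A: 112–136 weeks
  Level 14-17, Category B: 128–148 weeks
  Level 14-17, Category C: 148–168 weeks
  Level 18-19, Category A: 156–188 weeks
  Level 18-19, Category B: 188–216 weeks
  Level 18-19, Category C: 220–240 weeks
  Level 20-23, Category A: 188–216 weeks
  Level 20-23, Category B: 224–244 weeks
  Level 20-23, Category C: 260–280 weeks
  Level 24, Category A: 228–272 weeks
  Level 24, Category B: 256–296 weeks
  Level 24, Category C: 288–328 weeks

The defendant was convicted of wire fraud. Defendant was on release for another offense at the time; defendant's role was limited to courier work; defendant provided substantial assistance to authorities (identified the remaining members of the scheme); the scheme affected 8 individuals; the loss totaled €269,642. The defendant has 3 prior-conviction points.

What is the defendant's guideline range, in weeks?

128-148 weeks

Base offense level for wire fraud: 13.
A1 applies: 13 + 2 = 15.
A2 applies (level before this adjustment is 15 ≥ 7, so +3): 15 + 3 = 18.
A3 applies: 18 − 2 = 16.
A4 applies (level before this adjustment is 16 ≥ 4, so +4): 16 + 4 = 20.
A5 applies: 20 − 3 = 17.
Final offense level: 17.
Criminal history: 3 prior points → Category B (2-3).
Level 17 falls in the 14-17 band.
Grid: Level 14-17 × Category B = 128-148 weeks.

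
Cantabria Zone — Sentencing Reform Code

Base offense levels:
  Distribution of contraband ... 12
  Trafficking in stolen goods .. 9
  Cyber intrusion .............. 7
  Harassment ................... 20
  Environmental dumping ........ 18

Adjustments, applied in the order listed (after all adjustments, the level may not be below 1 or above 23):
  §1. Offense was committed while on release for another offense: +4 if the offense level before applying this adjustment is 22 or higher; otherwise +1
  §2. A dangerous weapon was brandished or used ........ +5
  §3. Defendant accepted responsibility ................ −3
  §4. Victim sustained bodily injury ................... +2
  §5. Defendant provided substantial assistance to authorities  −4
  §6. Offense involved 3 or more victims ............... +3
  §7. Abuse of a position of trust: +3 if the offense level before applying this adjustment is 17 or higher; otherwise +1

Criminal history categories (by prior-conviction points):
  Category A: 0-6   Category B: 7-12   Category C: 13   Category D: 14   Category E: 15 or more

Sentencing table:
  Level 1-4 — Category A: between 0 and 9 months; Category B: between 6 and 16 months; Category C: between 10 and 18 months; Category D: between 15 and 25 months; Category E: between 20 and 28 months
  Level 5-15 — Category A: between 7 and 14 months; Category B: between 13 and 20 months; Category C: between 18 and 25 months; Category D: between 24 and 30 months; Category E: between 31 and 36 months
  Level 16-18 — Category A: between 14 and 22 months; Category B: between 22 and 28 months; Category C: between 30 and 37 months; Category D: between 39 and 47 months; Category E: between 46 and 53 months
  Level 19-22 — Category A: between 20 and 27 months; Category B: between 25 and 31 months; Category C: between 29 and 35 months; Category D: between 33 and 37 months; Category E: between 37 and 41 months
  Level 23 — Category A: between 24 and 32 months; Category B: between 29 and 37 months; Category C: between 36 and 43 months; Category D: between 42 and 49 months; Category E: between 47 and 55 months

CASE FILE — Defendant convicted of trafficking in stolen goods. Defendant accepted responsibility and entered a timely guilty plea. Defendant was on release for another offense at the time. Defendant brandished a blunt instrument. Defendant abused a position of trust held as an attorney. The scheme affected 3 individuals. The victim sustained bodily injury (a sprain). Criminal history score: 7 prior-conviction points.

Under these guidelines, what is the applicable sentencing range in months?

25-31 months

Base offense level for trafficking in stolen goods: 9.
§1 applies (level before this adjustment is 9 < 22, so +1): 9 + 1 = 10.
§2 applies: 10 + 5 = 15.
§3 applies: 15 − 3 = 12.
§4 applies: 12 + 2 = 14.
§6 applies: 14 + 3 = 17.
§7 applies (level before this adjustment is 17 ≥ 17, so +3): 17 + 3 = 20.
Final offense level: 20.
Criminal history: 7 prior points → Category B (7-12).
Level 20 falls in the 19-22 band.
Grid: Level 19-22 × Category B = 25-31 months.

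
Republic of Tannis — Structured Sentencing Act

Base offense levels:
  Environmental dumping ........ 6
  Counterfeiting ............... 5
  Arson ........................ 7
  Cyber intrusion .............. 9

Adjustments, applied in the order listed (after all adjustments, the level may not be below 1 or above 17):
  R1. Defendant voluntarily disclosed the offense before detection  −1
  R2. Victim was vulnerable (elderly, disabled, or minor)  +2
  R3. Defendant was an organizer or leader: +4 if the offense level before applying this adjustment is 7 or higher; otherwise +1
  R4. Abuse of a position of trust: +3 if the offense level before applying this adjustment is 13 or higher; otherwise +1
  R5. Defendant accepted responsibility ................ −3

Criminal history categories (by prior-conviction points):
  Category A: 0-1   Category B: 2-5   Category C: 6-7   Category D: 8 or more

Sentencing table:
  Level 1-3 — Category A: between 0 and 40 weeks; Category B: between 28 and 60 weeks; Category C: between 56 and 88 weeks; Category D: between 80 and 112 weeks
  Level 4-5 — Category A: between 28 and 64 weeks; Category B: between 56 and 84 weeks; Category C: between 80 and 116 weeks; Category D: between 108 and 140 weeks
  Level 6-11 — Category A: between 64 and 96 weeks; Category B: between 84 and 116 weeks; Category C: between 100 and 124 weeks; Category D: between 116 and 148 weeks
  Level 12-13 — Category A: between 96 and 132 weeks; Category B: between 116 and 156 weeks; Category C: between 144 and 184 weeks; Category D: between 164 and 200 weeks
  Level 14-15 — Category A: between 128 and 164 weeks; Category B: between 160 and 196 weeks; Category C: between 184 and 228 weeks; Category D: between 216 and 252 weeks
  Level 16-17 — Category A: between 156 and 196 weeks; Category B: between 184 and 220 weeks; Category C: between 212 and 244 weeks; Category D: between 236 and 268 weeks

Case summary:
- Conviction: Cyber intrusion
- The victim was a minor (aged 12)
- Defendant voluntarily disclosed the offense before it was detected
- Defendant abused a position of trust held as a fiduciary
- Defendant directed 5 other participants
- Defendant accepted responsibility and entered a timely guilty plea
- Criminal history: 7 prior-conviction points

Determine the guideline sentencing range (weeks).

Base offense level for cyber intrusion: 9.
R1 applies: 9 − 1 = 8.
R2 applies: 8 + 2 = 10.
R3 applies (level before this adjustment is 10 ≥ 7, so +4): 10 + 4 = 14.
R4 applies (level before this adjustment is 14 ≥ 13, so +3): 14 + 3 = 17.
R5 applies: 17 − 3 = 14.
Final offense level: 14.
Criminal history: 7 prior points → Category C (6-7).
Level 14 falls in the 14-15 band.
Grid: Level 14-15 × Category C = 184-228 weeks.

184-228 weeks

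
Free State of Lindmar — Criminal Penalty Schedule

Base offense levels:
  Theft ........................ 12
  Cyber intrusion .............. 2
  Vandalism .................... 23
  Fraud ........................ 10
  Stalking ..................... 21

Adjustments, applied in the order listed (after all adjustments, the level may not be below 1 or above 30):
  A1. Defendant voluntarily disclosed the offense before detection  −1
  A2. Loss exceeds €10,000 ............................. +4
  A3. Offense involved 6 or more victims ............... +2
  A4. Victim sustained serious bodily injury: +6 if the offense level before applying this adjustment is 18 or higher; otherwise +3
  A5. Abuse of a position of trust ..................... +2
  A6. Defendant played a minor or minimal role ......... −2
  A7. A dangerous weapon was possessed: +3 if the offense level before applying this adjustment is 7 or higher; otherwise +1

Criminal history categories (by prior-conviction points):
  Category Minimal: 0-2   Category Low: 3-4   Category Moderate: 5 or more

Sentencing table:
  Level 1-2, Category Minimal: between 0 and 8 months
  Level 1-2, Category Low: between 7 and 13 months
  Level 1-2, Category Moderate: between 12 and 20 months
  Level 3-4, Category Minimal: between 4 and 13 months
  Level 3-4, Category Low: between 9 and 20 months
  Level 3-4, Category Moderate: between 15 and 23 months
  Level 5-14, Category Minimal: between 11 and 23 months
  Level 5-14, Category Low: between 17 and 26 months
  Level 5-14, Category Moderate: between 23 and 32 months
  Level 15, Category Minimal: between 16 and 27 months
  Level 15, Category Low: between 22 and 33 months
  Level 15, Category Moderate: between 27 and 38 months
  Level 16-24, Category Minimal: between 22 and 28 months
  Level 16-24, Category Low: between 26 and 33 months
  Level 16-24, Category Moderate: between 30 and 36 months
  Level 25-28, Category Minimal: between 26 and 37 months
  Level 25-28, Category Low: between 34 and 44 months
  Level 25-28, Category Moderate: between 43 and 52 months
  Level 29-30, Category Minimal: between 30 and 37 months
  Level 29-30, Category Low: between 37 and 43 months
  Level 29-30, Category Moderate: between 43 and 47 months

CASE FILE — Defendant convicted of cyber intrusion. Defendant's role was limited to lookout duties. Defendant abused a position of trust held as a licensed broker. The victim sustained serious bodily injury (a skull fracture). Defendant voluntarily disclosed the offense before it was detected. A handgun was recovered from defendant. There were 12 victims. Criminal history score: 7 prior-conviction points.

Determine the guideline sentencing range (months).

23-32 months

Base offense level for cyber intrusion: 2.
A1 applies: 2 − 1 = 1.
A2 does not apply.
A3 applies: 1 + 2 = 3.
A4 applies (level before this adjustment is 3 < 18, so +3): 3 + 3 = 6.
A5 applies: 6 + 2 = 8.
A6 applies: 8 − 2 = 6.
A7 applies (level before this adjustment is 6 < 7, so +1): 6 + 1 = 7.
Final offense level: 7.
Criminal history: 7 prior points → Category Moderate (5+).
Level 7 falls in the 5-14 band.
Grid: Level 5-14 × Category Moderate = 23-32 months.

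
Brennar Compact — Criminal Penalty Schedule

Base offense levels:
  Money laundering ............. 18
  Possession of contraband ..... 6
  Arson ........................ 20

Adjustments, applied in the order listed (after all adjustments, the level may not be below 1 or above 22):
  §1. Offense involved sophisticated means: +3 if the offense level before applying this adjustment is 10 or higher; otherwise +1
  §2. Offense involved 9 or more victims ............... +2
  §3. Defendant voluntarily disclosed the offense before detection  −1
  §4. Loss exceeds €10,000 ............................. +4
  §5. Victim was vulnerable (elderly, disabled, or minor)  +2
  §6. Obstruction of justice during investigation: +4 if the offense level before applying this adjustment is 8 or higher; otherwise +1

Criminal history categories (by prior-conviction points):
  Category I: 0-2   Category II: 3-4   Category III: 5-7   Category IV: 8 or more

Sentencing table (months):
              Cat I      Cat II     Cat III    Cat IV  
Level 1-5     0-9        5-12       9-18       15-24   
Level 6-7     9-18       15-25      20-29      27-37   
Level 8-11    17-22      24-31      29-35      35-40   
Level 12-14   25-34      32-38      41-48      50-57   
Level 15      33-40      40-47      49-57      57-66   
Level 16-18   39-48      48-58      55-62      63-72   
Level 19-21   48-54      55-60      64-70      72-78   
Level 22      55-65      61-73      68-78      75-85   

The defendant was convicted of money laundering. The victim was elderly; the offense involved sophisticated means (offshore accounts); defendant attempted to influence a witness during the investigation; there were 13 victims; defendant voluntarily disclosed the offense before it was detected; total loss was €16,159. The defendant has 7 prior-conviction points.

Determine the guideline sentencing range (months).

Base offense level for money laundering: 18.
§1 applies (level before this adjustment is 18 ≥ 10, so +3): 18 + 3 = 21.
§2 applies: 21 + 2 = 23.
§3 applies: 23 − 1 = 22.
§4 applies: 22 + 4 = 26.
§5 applies: 26 + 2 = 28.
§6 applies (level before this adjustment is 28 ≥ 8, so +4): 28 + 4 = 32.
Level 32 exceeds the maximum of 22; capped at 22.
Final offense level: 22.
Criminal history: 7 prior points → Category III (5-7).
Level 22 falls in the 22 band.
Grid: Level 22 × Category III = 68-78 months.

68-78 months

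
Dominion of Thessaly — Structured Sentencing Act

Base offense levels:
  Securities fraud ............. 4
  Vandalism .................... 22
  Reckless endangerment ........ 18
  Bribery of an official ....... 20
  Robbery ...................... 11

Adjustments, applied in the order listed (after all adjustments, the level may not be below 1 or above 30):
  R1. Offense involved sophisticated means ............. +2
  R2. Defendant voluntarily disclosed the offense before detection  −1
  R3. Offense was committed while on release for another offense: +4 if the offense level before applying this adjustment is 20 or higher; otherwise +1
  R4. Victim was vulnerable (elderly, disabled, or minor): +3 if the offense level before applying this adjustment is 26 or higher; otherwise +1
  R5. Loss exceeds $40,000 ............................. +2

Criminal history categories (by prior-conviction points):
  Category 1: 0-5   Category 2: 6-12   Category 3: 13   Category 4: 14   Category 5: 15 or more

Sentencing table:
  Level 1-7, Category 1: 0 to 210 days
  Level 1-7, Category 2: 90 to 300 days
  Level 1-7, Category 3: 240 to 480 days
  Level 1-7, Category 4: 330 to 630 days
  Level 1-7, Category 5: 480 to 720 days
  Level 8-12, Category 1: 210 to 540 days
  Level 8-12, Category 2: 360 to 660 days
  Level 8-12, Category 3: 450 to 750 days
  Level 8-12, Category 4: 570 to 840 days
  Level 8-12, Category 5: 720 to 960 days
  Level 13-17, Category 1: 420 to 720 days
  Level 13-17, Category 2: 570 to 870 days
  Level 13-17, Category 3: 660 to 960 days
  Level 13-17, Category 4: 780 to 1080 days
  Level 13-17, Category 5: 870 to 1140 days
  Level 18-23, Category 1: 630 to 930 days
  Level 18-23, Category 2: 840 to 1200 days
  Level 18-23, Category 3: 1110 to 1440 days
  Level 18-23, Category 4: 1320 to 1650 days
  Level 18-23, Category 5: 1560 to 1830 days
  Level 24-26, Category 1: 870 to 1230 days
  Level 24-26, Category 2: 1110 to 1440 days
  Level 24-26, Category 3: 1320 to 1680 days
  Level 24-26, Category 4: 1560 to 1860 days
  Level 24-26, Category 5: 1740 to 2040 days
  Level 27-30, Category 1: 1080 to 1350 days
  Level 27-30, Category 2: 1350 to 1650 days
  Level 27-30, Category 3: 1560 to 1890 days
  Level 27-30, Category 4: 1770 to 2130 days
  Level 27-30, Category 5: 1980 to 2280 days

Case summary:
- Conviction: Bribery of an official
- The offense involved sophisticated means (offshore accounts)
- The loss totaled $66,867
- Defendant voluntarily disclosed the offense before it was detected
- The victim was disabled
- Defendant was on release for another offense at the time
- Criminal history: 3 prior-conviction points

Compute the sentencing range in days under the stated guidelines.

1080-1350 days

Base offense level for bribery of an official: 20.
R1 applies: 20 + 2 = 22.
R2 applies: 22 − 1 = 21.
R3 applies (level before this adjustment is 21 ≥ 20, so +4): 21 + 4 = 25.
R4 applies (level before this adjustment is 25 < 26, so +1): 25 + 1 = 26.
R5 applies: 26 + 2 = 28.
Final offense level: 28.
Criminal history: 3 prior points → Category 1 (0-5).
Level 28 falls in the 27-30 band.
Grid: Level 27-30 × Category 1 = 1080-1350 days.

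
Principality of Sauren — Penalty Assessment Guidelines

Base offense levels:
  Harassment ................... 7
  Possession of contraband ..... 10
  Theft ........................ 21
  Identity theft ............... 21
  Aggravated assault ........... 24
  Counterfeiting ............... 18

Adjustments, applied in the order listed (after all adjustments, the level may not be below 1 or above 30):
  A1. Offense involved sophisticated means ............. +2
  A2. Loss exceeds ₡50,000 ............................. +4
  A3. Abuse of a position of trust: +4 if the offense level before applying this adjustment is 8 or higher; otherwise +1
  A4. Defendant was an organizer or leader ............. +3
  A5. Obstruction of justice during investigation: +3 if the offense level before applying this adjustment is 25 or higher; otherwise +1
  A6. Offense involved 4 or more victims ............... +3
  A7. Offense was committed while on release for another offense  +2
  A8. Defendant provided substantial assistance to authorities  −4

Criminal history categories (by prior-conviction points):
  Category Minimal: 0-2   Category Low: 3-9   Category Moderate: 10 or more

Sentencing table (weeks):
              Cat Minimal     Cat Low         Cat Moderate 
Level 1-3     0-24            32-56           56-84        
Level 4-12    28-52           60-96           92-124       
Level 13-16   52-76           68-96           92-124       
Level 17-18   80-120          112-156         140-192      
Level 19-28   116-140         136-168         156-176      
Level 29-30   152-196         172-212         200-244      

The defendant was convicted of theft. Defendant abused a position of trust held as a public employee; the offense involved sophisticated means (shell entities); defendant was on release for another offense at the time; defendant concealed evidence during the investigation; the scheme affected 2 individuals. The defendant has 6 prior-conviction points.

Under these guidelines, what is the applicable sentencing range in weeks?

172-212 weeks

Base offense level for theft: 21.
A1 applies: 21 + 2 = 23.
A2 does not apply.
A3 applies (level before this adjustment is 23 ≥ 8, so +4): 23 + 4 = 27.
A4 does not apply.
A5 applies (level before this adjustment is 27 ≥ 25, so +3): 27 + 3 = 30.
A6 does not apply.
A7 applies: 30 + 2 = 32.
Level 32 exceeds the maximum of 30; capped at 30.
Final offense level: 30.
Criminal history: 6 prior points → Category Low (3-9).
Level 30 falls in the 29-30 band.
Grid: Level 29-30 × Category Low = 172-212 weeks.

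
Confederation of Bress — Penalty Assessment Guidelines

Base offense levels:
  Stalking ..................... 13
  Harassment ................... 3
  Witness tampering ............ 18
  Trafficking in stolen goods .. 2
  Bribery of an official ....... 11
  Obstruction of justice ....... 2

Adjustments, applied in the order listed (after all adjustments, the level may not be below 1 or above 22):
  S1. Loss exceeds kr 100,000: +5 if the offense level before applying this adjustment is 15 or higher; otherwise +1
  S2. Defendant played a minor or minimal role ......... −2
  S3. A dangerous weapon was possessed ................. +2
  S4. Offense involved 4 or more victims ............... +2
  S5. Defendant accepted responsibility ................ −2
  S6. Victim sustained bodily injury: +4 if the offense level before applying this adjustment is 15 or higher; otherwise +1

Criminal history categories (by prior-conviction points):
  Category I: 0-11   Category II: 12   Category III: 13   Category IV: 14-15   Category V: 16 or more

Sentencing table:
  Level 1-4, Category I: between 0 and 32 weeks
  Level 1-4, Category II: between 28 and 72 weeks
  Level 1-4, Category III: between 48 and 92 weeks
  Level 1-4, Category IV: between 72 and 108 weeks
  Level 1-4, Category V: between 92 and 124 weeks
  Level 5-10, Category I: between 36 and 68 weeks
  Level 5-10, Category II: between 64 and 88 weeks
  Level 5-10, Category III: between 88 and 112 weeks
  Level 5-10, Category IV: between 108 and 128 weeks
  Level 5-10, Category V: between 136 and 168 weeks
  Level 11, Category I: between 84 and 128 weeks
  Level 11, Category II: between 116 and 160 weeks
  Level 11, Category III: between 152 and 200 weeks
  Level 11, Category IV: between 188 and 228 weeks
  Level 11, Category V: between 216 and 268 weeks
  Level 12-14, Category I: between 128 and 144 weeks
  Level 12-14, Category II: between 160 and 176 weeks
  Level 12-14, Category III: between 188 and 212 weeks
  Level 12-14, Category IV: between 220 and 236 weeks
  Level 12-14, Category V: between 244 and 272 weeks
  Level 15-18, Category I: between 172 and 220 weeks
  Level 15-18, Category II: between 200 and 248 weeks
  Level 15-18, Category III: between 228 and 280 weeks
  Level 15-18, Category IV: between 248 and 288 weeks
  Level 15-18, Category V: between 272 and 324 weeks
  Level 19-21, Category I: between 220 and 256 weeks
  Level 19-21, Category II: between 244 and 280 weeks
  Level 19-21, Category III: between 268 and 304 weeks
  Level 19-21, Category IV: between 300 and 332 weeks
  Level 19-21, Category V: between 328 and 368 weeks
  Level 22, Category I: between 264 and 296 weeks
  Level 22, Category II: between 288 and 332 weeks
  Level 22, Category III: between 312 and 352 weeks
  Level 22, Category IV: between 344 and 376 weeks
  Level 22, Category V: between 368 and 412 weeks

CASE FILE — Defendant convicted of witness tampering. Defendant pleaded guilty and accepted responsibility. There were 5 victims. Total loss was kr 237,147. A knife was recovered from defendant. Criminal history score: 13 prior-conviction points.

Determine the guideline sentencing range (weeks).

Base offense level for witness tampering: 18.
S1 applies (level before this adjustment is 18 ≥ 15, so +5): 18 + 5 = 23.
S3 applies: 23 + 2 = 25.
S4 applies: 25 + 2 = 27.
S5 applies: 27 − 2 = 25.
Level 25 exceeds the maximum of 22; capped at 22.
Final offense level: 22.
Criminal history: 13 prior points → Category III (13).
Level 22 falls in the 22 band.
Grid: Level 22 × Category III = 312-352 weeks.

312-352 weeks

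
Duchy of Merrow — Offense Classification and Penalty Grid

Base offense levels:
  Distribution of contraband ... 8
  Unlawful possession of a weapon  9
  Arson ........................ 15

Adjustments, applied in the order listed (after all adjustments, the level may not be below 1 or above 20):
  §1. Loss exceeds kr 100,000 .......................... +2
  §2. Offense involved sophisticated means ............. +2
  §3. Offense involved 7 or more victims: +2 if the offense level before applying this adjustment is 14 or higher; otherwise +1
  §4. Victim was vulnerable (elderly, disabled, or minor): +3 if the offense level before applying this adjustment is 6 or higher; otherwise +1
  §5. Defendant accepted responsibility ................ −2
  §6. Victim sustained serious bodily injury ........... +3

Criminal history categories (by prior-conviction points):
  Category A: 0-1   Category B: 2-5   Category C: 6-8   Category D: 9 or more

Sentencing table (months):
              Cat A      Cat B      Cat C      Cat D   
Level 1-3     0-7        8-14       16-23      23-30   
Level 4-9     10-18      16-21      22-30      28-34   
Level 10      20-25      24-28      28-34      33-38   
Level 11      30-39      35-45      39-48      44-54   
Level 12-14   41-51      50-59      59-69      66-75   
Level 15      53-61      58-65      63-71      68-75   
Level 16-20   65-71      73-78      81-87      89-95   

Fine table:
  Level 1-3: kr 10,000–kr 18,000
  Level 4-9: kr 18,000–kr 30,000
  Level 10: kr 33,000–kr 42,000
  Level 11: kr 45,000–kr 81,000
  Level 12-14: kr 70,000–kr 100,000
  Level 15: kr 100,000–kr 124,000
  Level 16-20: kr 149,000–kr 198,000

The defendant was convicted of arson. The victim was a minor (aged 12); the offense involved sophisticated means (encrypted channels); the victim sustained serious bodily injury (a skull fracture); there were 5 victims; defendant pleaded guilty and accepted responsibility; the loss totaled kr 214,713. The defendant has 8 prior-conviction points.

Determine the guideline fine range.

Base offense level for arson: 15.
§1 applies: 15 + 2 = 17.
§2 applies: 17 + 2 = 19.
§3 does not apply.
§4 applies (level before this adjustment is 19 ≥ 6, so +3): 19 + 3 = 22.
§5 applies: 22 − 2 = 20.
§6 applies: 20 + 3 = 23.
Level 23 exceeds the maximum of 20; capped at 20.
Final offense level: 20.
Level 20 falls in the 16-20 band.
Fine table: Level 16-20 → kr 149,000–kr 198,000.

kr 149,000–kr 198,000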